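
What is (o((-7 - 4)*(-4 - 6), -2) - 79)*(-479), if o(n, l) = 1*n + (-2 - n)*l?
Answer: -122145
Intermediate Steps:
o(n, l) = n + l*(-2 - n)
(o((-7 - 4)*(-4 - 6), -2) - 79)*(-479) = (((-7 - 4)*(-4 - 6) - 2*(-2) - 1*(-2)*(-7 - 4)*(-4 - 6)) - 79)*(-479) = ((-11*(-10) + 4 - 1*(-2)*(-11*(-10))) - 79)*(-479) = ((110 + 4 - 1*(-2)*110) - 79)*(-479) = ((110 + 4 + 220) - 79)*(-479) = (334 - 79)*(-479) = 255*(-479) = -122145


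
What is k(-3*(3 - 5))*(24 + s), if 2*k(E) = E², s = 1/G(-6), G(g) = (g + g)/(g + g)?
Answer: 450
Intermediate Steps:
G(g) = 1 (G(g) = (2*g)/((2*g)) = (2*g)*(1/(2*g)) = 1)
s = 1 (s = 1/1 = 1)
k(E) = E²/2
k(-3*(3 - 5))*(24 + s) = ((-3*(3 - 5))²/2)*(24 + 1) = ((-3*(-2))²/2)*25 = ((½)*6²)*25 = ((½)*36)*25 = 18*25 = 450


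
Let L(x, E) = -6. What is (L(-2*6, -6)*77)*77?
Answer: -35574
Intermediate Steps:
(L(-2*6, -6)*77)*77 = -6*77*77 = -462*77 = -35574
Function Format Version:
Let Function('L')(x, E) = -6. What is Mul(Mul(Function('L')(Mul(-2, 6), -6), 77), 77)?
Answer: -35574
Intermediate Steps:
Mul(Mul(Function('L')(Mul(-2, 6), -6), 77), 77) = Mul(Mul(-6, 77), 77) = Mul(-462, 77) = -35574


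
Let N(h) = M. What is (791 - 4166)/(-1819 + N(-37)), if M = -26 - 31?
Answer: 3375/1876 ≈ 1.7990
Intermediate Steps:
M = -57
N(h) = -57
(791 - 4166)/(-1819 + N(-37)) = (791 - 4166)/(-1819 - 57) = -3375/(-1876) = -3375*(-1/1876) = 3375/1876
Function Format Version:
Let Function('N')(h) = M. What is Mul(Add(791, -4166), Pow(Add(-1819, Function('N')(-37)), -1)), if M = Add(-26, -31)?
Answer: Rational(3375, 1876) ≈ 1.7990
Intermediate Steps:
M = -57
Function('N')(h) = -57
Mul(Add(791, -4166), Pow(Add(-1819, Function('N')(-37)), -1)) = Mul(Add(791, -4166), Pow(Add(-1819, -57), -1)) = Mul(-3375, Pow(-1876, -1)) = Mul(-3375, Rational(-1, 1876)) = Rational(3375, 1876)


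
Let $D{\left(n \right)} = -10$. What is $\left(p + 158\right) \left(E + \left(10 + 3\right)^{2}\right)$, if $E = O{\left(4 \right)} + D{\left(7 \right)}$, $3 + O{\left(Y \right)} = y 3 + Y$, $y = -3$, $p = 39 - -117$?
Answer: $47414$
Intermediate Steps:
$p = 156$ ($p = 39 + 117 = 156$)
$O{\left(Y \right)} = -12 + Y$ ($O{\left(Y \right)} = -3 + \left(\left(-3\right) 3 + Y\right) = -3 + \left(-9 + Y\right) = -12 + Y$)
$E = -18$ ($E = \left(-12 + 4\right) - 10 = -8 - 10 = -18$)
$\left(p + 158\right) \left(E + \left(10 + 3\right)^{2}\right) = \left(156 + 158\right) \left(-18 + \left(10 + 3\right)^{2}\right) = 314 \left(-18 + 13^{2}\right) = 314 \left(-18 + 169\right) = 314 \cdot 151 = 47414$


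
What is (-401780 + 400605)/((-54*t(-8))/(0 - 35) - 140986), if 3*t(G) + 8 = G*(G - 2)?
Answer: 875/104962 ≈ 0.0083364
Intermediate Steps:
t(G) = -8/3 + G*(-2 + G)/3 (t(G) = -8/3 + (G*(G - 2))/3 = -8/3 + (G*(-2 + G))/3 = -8/3 + G*(-2 + G)/3)
(-401780 + 400605)/((-54*t(-8))/(0 - 35) - 140986) = (-401780 + 400605)/((-54*(-8/3 - 2/3*(-8) + (1/3)*(-8)**2))/(0 - 35) - 140986) = -1175/(-54*(-8/3 + 16/3 + (1/3)*64)/(-35) - 140986) = -1175/(-54*(-8/3 + 16/3 + 64/3)*(-1/35) - 140986) = -1175/(-54*24*(-1/35) - 140986) = -1175/(-1296*(-1/35) - 140986) = -1175/(1296/35 - 140986) = -1175/(-4933214/35) = -1175*(-35/4933214) = 875/104962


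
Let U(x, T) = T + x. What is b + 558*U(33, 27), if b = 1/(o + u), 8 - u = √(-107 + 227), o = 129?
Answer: 624368657/18649 + 2*√30/18649 ≈ 33480.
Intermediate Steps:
u = 8 - 2*√30 (u = 8 - √(-107 + 227) = 8 - √120 = 8 - 2*√30 ≈ -2.9545)
b = 1/(137 - 2*√30) (b = 1/(129 + (8 - 2*√30)) = 1/(137 - 2*√30) ≈ 0.0079336)
b + 558*U(33, 27) = (137/18649 + 2*√30/18649) + 558*(27 + 33) = (137/18649 + 2*√30/18649) + 558*60 = (137/18649 + 2*√30/18649) + 33480 = 624368657/18649 + 2*√30/18649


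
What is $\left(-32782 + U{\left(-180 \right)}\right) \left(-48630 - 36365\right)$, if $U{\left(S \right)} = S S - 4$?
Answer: $32808070$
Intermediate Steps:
$U{\left(S \right)} = -4 + S^{2}$ ($U{\left(S \right)} = S^{2} - 4 = -4 + S^{2}$)
$\left(-32782 + U{\left(-180 \right)}\right) \left(-48630 - 36365\right) = \left(-32782 - \left(4 - \left(-180\right)^{2}\right)\right) \left(-48630 - 36365\right) = \left(-32782 + \left(-4 + 32400\right)\right) \left(-84995\right) = \left(-32782 + 32396\right) \left(-84995\right) = \left(-386\right) \left(-84995\right) = 32808070$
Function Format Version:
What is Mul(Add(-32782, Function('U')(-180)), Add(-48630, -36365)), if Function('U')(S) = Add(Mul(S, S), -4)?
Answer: 32808070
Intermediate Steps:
Function('U')(S) = Add(-4, Pow(S, 2)) (Function('U')(S) = Add(Pow(S, 2), -4) = Add(-4, Pow(S, 2)))
Mul(Add(-32782, Function('U')(-180)), Add(-48630, -36365)) = Mul(Add(-32782, Add(-4, Pow(-180, 2))), Add(-48630, -36365)) = Mul(Add(-32782, Add(-4, 32400)), -84995) = Mul(Add(-32782, 32396), -84995) = Mul(-386, -84995) = 32808070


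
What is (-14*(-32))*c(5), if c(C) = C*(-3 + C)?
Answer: 4480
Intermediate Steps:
(-14*(-32))*c(5) = (-14*(-32))*(5*(-3 + 5)) = 448*(5*2) = 448*10 = 4480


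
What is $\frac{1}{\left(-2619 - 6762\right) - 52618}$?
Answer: $- \frac{1}{61999} \approx -1.6129 \cdot 10^{-5}$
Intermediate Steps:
$\frac{1}{\left(-2619 - 6762\right) - 52618} = \frac{1}{-9381 - 52618} = \frac{1}{-61999} = - \frac{1}{61999}$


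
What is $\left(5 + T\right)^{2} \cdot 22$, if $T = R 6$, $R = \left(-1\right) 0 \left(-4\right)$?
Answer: $550$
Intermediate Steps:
$R = 0$ ($R = 0 \left(-4\right) = 0$)
$T = 0$ ($T = 0 \cdot 6 = 0$)
$\left(5 + T\right)^{2} \cdot 22 = \left(5 + 0\right)^{2} \cdot 22 = 5^{2} \cdot 22 = 25 \cdot 22 = 550$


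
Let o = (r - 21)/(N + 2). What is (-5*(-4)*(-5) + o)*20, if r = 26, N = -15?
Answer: -26100/13 ≈ -2007.7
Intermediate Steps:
o = -5/13 (o = (26 - 21)/(-15 + 2) = 5/(-13) = 5*(-1/13) = -5/13 ≈ -0.38462)
(-5*(-4)*(-5) + o)*20 = (-5*(-4)*(-5) - 5/13)*20 = (20*(-5) - 5/13)*20 = (-100 - 5/13)*20 = -1305/13*20 = -26100/13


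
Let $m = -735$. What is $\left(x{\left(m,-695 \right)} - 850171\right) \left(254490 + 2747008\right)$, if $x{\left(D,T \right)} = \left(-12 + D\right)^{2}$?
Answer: $-876923658676$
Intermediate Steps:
$\left(x{\left(m,-695 \right)} - 850171\right) \left(254490 + 2747008\right) = \left(\left(-12 - 735\right)^{2} - 850171\right) \left(254490 + 2747008\right) = \left(\left(-747\right)^{2} - 850171\right) 3001498 = \left(558009 - 850171\right) 3001498 = \left(-292162\right) 3001498 = -876923658676$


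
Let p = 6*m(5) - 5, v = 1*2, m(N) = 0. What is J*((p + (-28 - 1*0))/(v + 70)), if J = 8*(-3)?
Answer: 11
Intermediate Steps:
v = 2
p = -5 (p = 6*0 - 5 = 0 - 5 = -5)
J = -24
J*((p + (-28 - 1*0))/(v + 70)) = -24*(-5 + (-28 - 1*0))/(2 + 70) = -24*(-5 + (-28 + 0))/72 = -24*(-5 - 28)/72 = -(-792)/72 = -24*(-11/24) = 11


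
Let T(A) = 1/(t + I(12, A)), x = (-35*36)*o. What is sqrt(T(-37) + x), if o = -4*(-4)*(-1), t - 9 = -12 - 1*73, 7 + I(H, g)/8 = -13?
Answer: sqrt(280707781)/118 ≈ 141.99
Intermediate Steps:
I(H, g) = -160 (I(H, g) = -56 + 8*(-13) = -56 - 104 = -160)
t = -76 (t = 9 + (-12 - 1*73) = 9 + (-12 - 73) = 9 - 85 = -76)
o = -16 (o = 16*(-1) = -16)
x = 20160 (x = -35*36*(-16) = -1260*(-16) = 20160)
T(A) = -1/236 (T(A) = 1/(-76 - 160) = 1/(-236) = -1/236)
sqrt(T(-37) + x) = sqrt(-1/236 + 20160) = sqrt(4757759/236) = sqrt(280707781)/118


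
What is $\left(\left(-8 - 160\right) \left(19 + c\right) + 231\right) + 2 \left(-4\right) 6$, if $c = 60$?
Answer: $-13089$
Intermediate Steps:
$\left(\left(-8 - 160\right) \left(19 + c\right) + 231\right) + 2 \left(-4\right) 6 = \left(\left(-8 - 160\right) \left(19 + 60\right) + 231\right) + 2 \left(-4\right) 6 = \left(\left(-168\right) 79 + 231\right) - 48 = \left(-13272 + 231\right) - 48 = -13041 - 48 = -13089$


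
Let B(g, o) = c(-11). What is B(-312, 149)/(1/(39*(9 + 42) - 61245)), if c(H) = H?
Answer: 651816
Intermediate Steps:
B(g, o) = -11
B(-312, 149)/(1/(39*(9 + 42) - 61245)) = -(-673695 + 429*(9 + 42)) = -11/(1/(39*51 - 61245)) = -11/(1/(1989 - 61245)) = -11/(1/(-59256)) = -11/(-1/59256) = -11*(-59256) = 651816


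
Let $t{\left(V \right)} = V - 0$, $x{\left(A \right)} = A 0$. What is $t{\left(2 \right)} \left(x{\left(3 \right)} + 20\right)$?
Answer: $40$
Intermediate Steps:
$x{\left(A \right)} = 0$
$t{\left(V \right)} = V$ ($t{\left(V \right)} = V + 0 = V$)
$t{\left(2 \right)} \left(x{\left(3 \right)} + 20\right) = 2 \left(0 + 20\right) = 2 \cdot 20 = 40$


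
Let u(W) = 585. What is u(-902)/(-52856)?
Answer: -585/52856 ≈ -0.011068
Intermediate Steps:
u(-902)/(-52856) = 585/(-52856) = 585*(-1/52856) = -585/52856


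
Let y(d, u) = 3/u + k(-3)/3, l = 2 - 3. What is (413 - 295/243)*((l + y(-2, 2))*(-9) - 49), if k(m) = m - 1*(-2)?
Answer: -5053232/243 ≈ -20795.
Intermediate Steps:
l = -1
k(m) = 2 + m (k(m) = m + 2 = 2 + m)
y(d, u) = -1/3 + 3/u (y(d, u) = 3/u + (2 - 3)/3 = 3/u - 1*1/3 = 3/u - 1/3 = -1/3 + 3/u)
(413 - 295/243)*((l + y(-2, 2))*(-9) - 49) = (413 - 295/243)*((-1 + (1/3)*(9 - 1*2)/2)*(-9) - 49) = (413 - 295*1/243)*((-1 + (1/3)*(1/2)*(9 - 2))*(-9) - 49) = (413 - 295/243)*((-1 + (1/3)*(1/2)*7)*(-9) - 49) = 100064*((-1 + 7/6)*(-9) - 49)/243 = 100064*((1/6)*(-9) - 49)/243 = 100064*(-3/2 - 49)/243 = (100064/243)*(-101/2) = -5053232/243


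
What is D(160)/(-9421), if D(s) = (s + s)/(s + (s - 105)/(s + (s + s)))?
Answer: -30720/144810191 ≈ -0.00021214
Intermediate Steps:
D(s) = 2*s/(s + (-105 + s)/(3*s)) (D(s) = (2*s)/(s + (-105 + s)/(s + 2*s)) = (2*s)/(s + (-105 + s)/((3*s))) = (2*s)/(s + (-105 + s)*(1/(3*s))) = (2*s)/(s + (-105 + s)/(3*s)) = 2*s/(s + (-105 + s)/(3*s)))
D(160)/(-9421) = (6*160²/(-105 + 160 + 3*160²))/(-9421) = (6*25600/(-105 + 160 + 3*25600))*(-1/9421) = (6*25600/(-105 + 160 + 76800))*(-1/9421) = (6*25600/76855)*(-1/9421) = (6*25600*(1/76855))*(-1/9421) = (30720/15371)*(-1/9421) = -30720/144810191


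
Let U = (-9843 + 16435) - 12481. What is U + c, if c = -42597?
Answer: -48486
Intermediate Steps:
U = -5889 (U = 6592 - 12481 = -5889)
U + c = -5889 - 42597 = -48486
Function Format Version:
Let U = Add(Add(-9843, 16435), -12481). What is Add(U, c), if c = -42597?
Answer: -48486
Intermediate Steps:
U = -5889 (U = Add(6592, -12481) = -5889)
Add(U, c) = Add(-5889, -42597) = -48486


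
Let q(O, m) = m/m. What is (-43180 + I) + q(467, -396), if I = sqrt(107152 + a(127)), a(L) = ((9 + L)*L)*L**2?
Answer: -43179 + 2*sqrt(69671810) ≈ -26485.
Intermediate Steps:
a(L) = L**3*(9 + L) (a(L) = (L*(9 + L))*L**2 = L**3*(9 + L))
q(O, m) = 1
I = 2*sqrt(69671810) (I = sqrt(107152 + 127**3*(9 + 127)) = sqrt(107152 + 2048383*136) = sqrt(107152 + 278580088) = sqrt(278687240) = 2*sqrt(69671810) ≈ 16694.)
(-43180 + I) + q(467, -396) = (-43180 + 2*sqrt(69671810)) + 1 = -43179 + 2*sqrt(69671810)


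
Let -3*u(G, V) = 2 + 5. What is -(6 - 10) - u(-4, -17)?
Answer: 19/3 ≈ 6.3333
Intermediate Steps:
u(G, V) = -7/3 (u(G, V) = -(2 + 5)/3 = -⅓*7 = -7/3)
-(6 - 10) - u(-4, -17) = -(6 - 10) - 1*(-7/3) = -1*(-4) + 7/3 = 4 + 7/3 = 19/3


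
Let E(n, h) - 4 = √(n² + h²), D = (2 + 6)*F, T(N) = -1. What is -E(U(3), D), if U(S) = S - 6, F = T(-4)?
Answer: -4 - √73 ≈ -12.544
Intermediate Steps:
F = -1
U(S) = -6 + S
D = -8 (D = (2 + 6)*(-1) = 8*(-1) = -8)
E(n, h) = 4 + √(h² + n²) (E(n, h) = 4 + √(n² + h²) = 4 + √(h² + n²))
-E(U(3), D) = -(4 + √((-8)² + (-6 + 3)²)) = -(4 + √(64 + (-3)²)) = -(4 + √(64 + 9)) = -(4 + √73) = -4 - √73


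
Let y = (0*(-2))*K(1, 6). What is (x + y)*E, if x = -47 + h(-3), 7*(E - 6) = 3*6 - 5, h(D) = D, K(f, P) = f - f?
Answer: -2750/7 ≈ -392.86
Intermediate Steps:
K(f, P) = 0
E = 55/7 (E = 6 + (3*6 - 5)/7 = 6 + (18 - 5)/7 = 6 + (⅐)*13 = 6 + 13/7 = 55/7 ≈ 7.8571)
x = -50 (x = -47 - 3 = -50)
y = 0 (y = (0*(-2))*0 = 0*0 = 0)
(x + y)*E = (-50 + 0)*(55/7) = -50*55/7 = -2750/7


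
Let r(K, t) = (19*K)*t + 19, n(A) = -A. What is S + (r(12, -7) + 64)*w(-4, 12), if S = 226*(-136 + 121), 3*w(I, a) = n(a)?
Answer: 2662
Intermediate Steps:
w(I, a) = -a/3 (w(I, a) = (-a)/3 = -a/3)
r(K, t) = 19 + 19*K*t (r(K, t) = 19*K*t + 19 = 19 + 19*K*t)
S = -3390 (S = 226*(-15) = -3390)
S + (r(12, -7) + 64)*w(-4, 12) = -3390 + ((19 + 19*12*(-7)) + 64)*(-⅓*12) = -3390 + ((19 - 1596) + 64)*(-4) = -3390 + (-1577 + 64)*(-4) = -3390 - 1513*(-4) = -3390 + 6052 = 2662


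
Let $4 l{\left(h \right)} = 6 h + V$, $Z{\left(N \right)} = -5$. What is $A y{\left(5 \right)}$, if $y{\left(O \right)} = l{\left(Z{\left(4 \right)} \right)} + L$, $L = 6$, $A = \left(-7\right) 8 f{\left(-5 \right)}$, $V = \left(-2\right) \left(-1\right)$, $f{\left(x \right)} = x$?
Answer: $-280$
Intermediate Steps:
$V = 2$
$A = 280$ ($A = \left(-7\right) 8 \left(-5\right) = \left(-56\right) \left(-5\right) = 280$)
$l{\left(h \right)} = \frac{1}{2} + \frac{3 h}{2}$ ($l{\left(h \right)} = \frac{6 h + 2}{4} = \frac{2 + 6 h}{4} = \frac{1}{2} + \frac{3 h}{2}$)
$y{\left(O \right)} = -1$ ($y{\left(O \right)} = \left(\frac{1}{2} + \frac{3}{2} \left(-5\right)\right) + 6 = \left(\frac{1}{2} - \frac{15}{2}\right) + 6 = -7 + 6 = -1$)
$A y{\left(5 \right)} = 280 \left(-1\right) = -280$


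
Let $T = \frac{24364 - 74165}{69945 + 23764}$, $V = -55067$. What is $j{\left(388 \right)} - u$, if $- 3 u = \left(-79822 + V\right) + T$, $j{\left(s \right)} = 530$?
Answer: $- \frac{12491365792}{281127} \approx -44433.0$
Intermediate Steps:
$T = - \frac{49801}{93709} \approx -0.53144$
$u = \frac{12640363102}{281127}$ ($u = - \frac{\left(-79822 - 55067\right) - \frac{49801}{93709}}{3} = - \frac{-134889 - \frac{49801}{93709}}{3} = \left(- \frac{1}{3}\right) \left(- \frac{12640363102}{93709}\right) = \frac{12640363102}{281127} \approx 44963.0$)
$j{\left(388 \right)} - u = 530 - \frac{12640363102}{281127} = - \frac{12491365792}{281127}$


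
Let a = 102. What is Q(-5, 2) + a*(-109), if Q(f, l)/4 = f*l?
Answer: -11158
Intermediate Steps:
Q(f, l) = 4*f*l (Q(f, l) = 4*(f*l) = 4*f*l)
Q(-5, 2) + a*(-109) = 4*(-5)*2 + 102*(-109) = -40 - 11118 = -11158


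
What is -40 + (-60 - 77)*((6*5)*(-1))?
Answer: 4070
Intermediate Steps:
-40 + (-60 - 77)*((6*5)*(-1)) = -40 - 4110*(-1) = -40 - 137*(-30) = -40 + 4110 = 4070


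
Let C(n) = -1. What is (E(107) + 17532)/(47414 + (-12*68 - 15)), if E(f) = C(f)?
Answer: 17531/46583 ≈ 0.37634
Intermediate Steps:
E(f) = -1
(E(107) + 17532)/(47414 + (-12*68 - 15)) = (-1 + 17532)/(47414 + (-12*68 - 15)) = 17531/(47414 + (-816 - 15)) = 17531/(47414 - 831) = 17531/46583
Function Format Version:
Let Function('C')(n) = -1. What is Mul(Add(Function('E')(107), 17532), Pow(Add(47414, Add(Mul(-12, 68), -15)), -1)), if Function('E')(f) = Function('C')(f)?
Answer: Rational(17531, 46583) ≈ 0.37634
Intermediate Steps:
Function('E')(f) = -1
Mul(Add(Function('E')(107), 17532), Pow(Add(47414, Add(Mul(-12, 68), -15)), -1)) = Mul(Add(-1, 17532), Pow(Add(47414, Add(Mul(-12, 68), -15)), -1)) = Mul(17531, Pow(Add(47414, Add(-816, -15)), -1)) = Mul(17531, Pow(Add(47414, -831), -1)) = Mul(17531, Pow(46583, -1)) = Mul(17531, Rational(1, 46583)) = Rational(17531, 46583)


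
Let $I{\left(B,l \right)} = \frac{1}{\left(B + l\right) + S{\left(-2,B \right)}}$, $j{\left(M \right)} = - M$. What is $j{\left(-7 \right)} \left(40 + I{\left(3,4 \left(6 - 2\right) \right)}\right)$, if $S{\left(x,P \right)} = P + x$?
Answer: $\frac{5607}{20} \approx 280.35$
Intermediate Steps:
$I{\left(B,l \right)} = \frac{1}{-2 + l + 2 B}$ ($I{\left(B,l \right)} = \frac{1}{\left(B + l\right) + \left(B - 2\right)} = \frac{1}{\left(B + l\right) + \left(-2 + B\right)} = \frac{1}{-2 + l + 2 B}$)
$j{\left(-7 \right)} \left(40 + I{\left(3,4 \left(6 - 2\right) \right)}\right) = \left(-1\right) \left(-7\right) \left(40 + \frac{1}{-2 + 4 \left(6 - 2\right) + 2 \cdot 3}\right) = 7 \left(40 + \frac{1}{-2 + 4 \cdot 4 + 6}\right) = 7 \left(40 + \frac{1}{-2 + 16 + 6}\right) = 7 \left(40 + \frac{1}{20}\right) = 7 \cdot \frac{801}{20} = \frac{5607}{20}$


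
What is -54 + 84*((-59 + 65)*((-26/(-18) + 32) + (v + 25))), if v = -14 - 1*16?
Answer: 14282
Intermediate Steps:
v = -30 (v = -14 - 16 = -30)
-54 + 84*((-59 + 65)*((-26/(-18) + 32) + (v + 25))) = -54 + 84*((-59 + 65)*((-26/(-18) + 32) + (-30 + 25))) = -54 + 84*(6*((-26*(-1/18) + 32) - 5)) = -54 + 84*(6*((13/9 + 32) - 5)) = -54 + 84*(6*(301/9 - 5)) = -54 + 84*(6*(256/9)) = -54 + 84*(512/3) = -54 + 14336 = 14282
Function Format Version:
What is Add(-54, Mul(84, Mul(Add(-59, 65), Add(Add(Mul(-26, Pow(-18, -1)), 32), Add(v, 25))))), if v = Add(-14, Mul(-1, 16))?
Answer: 14282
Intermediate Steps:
v = -30 (v = Add(-14, -16) = -30)
Add(-54, Mul(84, Mul(Add(-59, 65), Add(Add(Mul(-26, Pow(-18, -1)), 32), Add(v, 25))))) = Add(-54, Mul(84, Mul(Add(-59, 65), Add(Add(Mul(-26, Pow(-18, -1)), 32), Add(-30, 25))))) = Add(-54, Mul(84, Mul(6, Add(Add(Mul(-26, Rational(-1, 18)), 32), -5)))) = Add(-54, Mul(84, Mul(6, Add(Add(Rational(13, 9), 32), -5)))) = Add(-54, Mul(84, Mul(6, Add(Rational(301, 9), -5)))) = Add(-54, Mul(84, Mul(6, Rational(256, 9)))) = Add(-54, Mul(84, Rational(512, 3))) = Add(-54, 14336) = 14282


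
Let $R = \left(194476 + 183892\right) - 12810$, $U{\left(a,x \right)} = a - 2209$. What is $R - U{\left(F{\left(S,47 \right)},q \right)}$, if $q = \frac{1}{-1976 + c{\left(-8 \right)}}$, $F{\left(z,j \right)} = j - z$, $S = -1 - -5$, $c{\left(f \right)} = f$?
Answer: $367724$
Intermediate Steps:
$S = 4$ ($S = -1 + 5 = 4$)
$q = - \frac{1}{1984}$ ($q = \frac{1}{-1976 - 8} = \frac{1}{-1984} = - \frac{1}{1984} \approx -0.00050403$)
$U{\left(a,x \right)} = -2209 + a$
$R = 365558$ ($R = 378368 - 12810 = 365558$)
$R - U{\left(F{\left(S,47 \right)},q \right)} = 365558 - \left(-2209 + \left(47 - 4\right)\right) = 365558 - \left(-2209 + 43\right) = 365558 - -2166 = 365558 + 2166 = 367724$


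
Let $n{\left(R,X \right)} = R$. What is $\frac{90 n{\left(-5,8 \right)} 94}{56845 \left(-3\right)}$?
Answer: $\frac{2820}{11369} \approx 0.24804$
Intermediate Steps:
$\frac{90 n{\left(-5,8 \right)} 94}{56845 \left(-3\right)} = \frac{90 \left(-5\right) 94}{56845 \left(-3\right)} = \frac{\left(-450\right) 94}{-170535} = \left(-42300\right) \left(- \frac{1}{170535}\right) = \frac{2820}{11369}$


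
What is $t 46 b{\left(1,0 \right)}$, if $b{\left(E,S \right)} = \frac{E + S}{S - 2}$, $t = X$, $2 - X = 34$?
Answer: $736$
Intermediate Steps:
$X = -32$ ($X = 2 - 34 = -32$)
$t = -32$
$b{\left(E,S \right)} = \frac{E + S}{-2 + S}$
$t 46 b{\left(1,0 \right)} = \left(-32\right) 46 \frac{1 + 0}{-2 + 0} = - 1472 \frac{1}{-2} \cdot 1 = - 1472 \left(\left(- \frac{1}{2}\right) 1\right) = \left(-1472\right) \left(- \frac{1}{2}\right) = 736$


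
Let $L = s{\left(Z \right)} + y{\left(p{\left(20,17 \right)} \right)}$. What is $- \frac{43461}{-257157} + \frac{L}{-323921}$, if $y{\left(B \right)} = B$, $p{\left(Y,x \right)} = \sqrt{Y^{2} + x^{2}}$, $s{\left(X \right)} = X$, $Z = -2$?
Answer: $\frac{1564271655}{9255394733} - \frac{\sqrt{689}}{323921} \approx 0.16893$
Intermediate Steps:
$L = -2 + \sqrt{689}$ ($L = -2 + \sqrt{20^{2} + 17^{2}} = -2 + \sqrt{400 + 289} = -2 + \sqrt{689} \approx 24.249$)
$- \frac{43461}{-257157} + \frac{L}{-323921} = - \frac{43461}{-257157} + \frac{-2 + \sqrt{689}}{-323921} = \left(-43461\right) \left(- \frac{1}{257157}\right) + \left(-2 + \sqrt{689}\right) \left(- \frac{1}{323921}\right) = \frac{4829}{28573} + \left(\frac{2}{323921} - \frac{\sqrt{689}}{323921}\right) = \frac{1564271655}{9255394733} - \frac{\sqrt{689}}{323921}$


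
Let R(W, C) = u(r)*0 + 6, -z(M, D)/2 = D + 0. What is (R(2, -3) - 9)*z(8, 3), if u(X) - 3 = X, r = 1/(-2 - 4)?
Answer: 18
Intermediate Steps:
r = -⅙ (r = 1/(-6) = -⅙ ≈ -0.16667)
z(M, D) = -2*D (z(M, D) = -2*(D + 0) = -2*D)
u(X) = 3 + X
R(W, C) = 6 (R(W, C) = (3 - ⅙)*0 + 6 = (17/6)*0 + 6 = 0 + 6 = 6)
(R(2, -3) - 9)*z(8, 3) = (6 - 9)*(-2*3) = -3*(-6) = 18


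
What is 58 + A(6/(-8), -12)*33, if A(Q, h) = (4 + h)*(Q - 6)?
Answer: 1840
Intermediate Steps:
A(Q, h) = (-6 + Q)*(4 + h) (A(Q, h) = (4 + h)*(-6 + Q) = (-6 + Q)*(4 + h))
58 + A(6/(-8), -12)*33 = 58 + (-24 - 6*(-12) + 4*(6/(-8)) + (6/(-8))*(-12))*33 = 58 + (-24 + 72 + 4*(6*(-1/8)) + (6*(-1/8))*(-12))*33 = 58 + (-24 + 72 + 4*(-3/4) - 3/4*(-12))*33 = 58 + (-24 + 72 - 3 + 9)*33 = 58 + 54*33 = 58 + 1782 = 1840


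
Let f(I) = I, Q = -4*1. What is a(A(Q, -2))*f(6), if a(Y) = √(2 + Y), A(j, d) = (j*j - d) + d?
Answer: 18*√2 ≈ 25.456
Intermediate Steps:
Q = -4
A(j, d) = j² (A(j, d) = (j² - d) + d = j²)
a(A(Q, -2))*f(6) = √(2 + (-4)²)*6 = √(2 + 16)*6 = √18*6 = (3*√2)*6 = 18*√2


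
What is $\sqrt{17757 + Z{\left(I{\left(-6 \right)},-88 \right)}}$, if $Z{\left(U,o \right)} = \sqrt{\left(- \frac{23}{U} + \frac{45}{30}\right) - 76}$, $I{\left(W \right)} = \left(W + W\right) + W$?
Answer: $\frac{\sqrt{159813 + 3 i \sqrt{659}}}{3} \approx 133.26 + 0.032108 i$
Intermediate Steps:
$I{\left(W \right)} = 3 W$ ($I{\left(W \right)} = 2 W + W = 3 W$)
$Z{\left(U,o \right)} = \sqrt{- \frac{149}{2} - \frac{23}{U}}$ ($Z{\left(U,o \right)} = \sqrt{\left(- \frac{23}{U} + 45 \cdot \frac{1}{30}\right) - 76} = \sqrt{\left(- \frac{23}{U} + \frac{3}{2}\right) - 76} = \sqrt{\left(\frac{3}{2} - \frac{23}{U}\right) - 76} = \sqrt{- \frac{149}{2} - \frac{23}{U}}$)
$\sqrt{17757 + Z{\left(I{\left(-6 \right)},-88 \right)}} = \sqrt{17757 + \frac{\sqrt{-298 - \frac{92}{3 \left(-6\right)}}}{2}} = \sqrt{17757 + \frac{\sqrt{-298 - \frac{92}{-18}}}{2}} = \sqrt{17757 + \frac{\sqrt{-298 - - \frac{46}{9}}}{2}} = \sqrt{17757 + \frac{\sqrt{-298 + \frac{46}{9}}}{2}} = \sqrt{17757 + \frac{\sqrt{- \frac{2636}{9}}}{2}} = \sqrt{17757 + \frac{\frac{2}{3} i \sqrt{659}}{2}} = \sqrt{17757 + \frac{i \sqrt{659}}{3}}$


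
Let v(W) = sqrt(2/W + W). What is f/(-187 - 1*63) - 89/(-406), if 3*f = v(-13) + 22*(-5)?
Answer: 11141/30450 - I*sqrt(247)/3250 ≈ 0.36588 - 0.0048358*I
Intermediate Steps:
v(W) = sqrt(W + 2/W)
f = -110/3 + I*sqrt(247)/13 (f = (sqrt(-13 + 2/(-13)) + 22*(-5))/3 = (sqrt(-13 + 2*(-1/13)) - 110)/3 = (sqrt(-13 - 2/13) - 110)/3 = (sqrt(-171/13) - 110)/3 = (3*I*sqrt(247)/13 - 110)/3 = (-110 + 3*I*sqrt(247)/13)/3 = -110/3 + I*sqrt(247)/13 ≈ -36.667 + 1.2089*I)
f/(-187 - 1*63) - 89/(-406) = (-110/3 + I*sqrt(247)/13)/(-187 - 1*63) - 89/(-406) = (-110/3 + I*sqrt(247)/13)/(-187 - 63) - 89*(-1/406) = (-110/3 + I*sqrt(247)/13)/(-250) + 89/406 = (-110/3 + I*sqrt(247)/13)*(-1/250) + 89/406 = (11/75 - I*sqrt(247)/3250) + 89/406 = 11141/30450 - I*sqrt(247)/3250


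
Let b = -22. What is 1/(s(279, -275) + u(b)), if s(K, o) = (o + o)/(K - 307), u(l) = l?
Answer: -14/33 ≈ -0.42424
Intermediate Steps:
s(K, o) = 2*o/(-307 + K) (s(K, o) = (2*o)/(-307 + K) = 2*o/(-307 + K))
1/(s(279, -275) + u(b)) = 1/(2*(-275)/(-307 + 279) - 22) = 1/(2*(-275)/(-28) - 22) = 1/(2*(-275)*(-1/28) - 22) = 1/(275/14 - 22) = 1/(-33/14) = -14/33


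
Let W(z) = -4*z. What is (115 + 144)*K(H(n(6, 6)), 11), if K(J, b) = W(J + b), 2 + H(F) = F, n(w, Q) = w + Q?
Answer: -21756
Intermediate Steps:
n(w, Q) = Q + w
H(F) = -2 + F
K(J, b) = -4*J - 4*b (K(J, b) = -4*(J + b) = -4*J - 4*b)
(115 + 144)*K(H(n(6, 6)), 11) = (115 + 144)*(-4*(-2 + (6 + 6)) - 4*11) = 259*(-4*(-2 + 12) - 44) = 259*(-4*10 - 44) = 259*(-40 - 44) = 259*(-84) = -21756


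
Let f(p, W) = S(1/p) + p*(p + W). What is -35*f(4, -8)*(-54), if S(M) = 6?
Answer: -18900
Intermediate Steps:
f(p, W) = 6 + p*(W + p) (f(p, W) = 6 + p*(p + W) = 6 + p*(W + p))
-35*f(4, -8)*(-54) = -35*(6 + 4**2 - 8*4)*(-54) = -35*(6 + 16 - 32)*(-54) = -35*(-10)*(-54) = 350*(-54) = -18900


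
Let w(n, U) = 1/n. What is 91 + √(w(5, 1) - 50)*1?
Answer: 91 + I*√1245/5 ≈ 91.0 + 7.0569*I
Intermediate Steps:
91 + √(w(5, 1) - 50)*1 = 91 + √(1/5 - 50)*1 = 91 + √(⅕ - 50)*1 = 91 + √(-249/5)*1 = 91 + (I*√1245/5)*1 = 91 + I*√1245/5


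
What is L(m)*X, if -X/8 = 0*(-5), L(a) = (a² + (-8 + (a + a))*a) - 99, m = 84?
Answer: 0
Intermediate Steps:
L(a) = -99 + a² + a*(-8 + 2*a) (L(a) = (a² + (-8 + 2*a)*a) - 99 = (a² + a*(-8 + 2*a)) - 99 = -99 + a² + a*(-8 + 2*a))
X = 0 (X = -0*(-5) = -8*0 = 0)
L(m)*X = (-99 - 8*84 + 3*84²)*0 = (-99 - 672 + 3*7056)*0 = (-99 - 672 + 21168)*0 = 20397*0 = 0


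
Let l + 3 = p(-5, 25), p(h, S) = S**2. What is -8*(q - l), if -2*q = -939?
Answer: 1220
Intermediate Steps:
q = 939/2 (q = -1/2*(-939) = 939/2 ≈ 469.50)
l = 622 (l = -3 + 25**2 = -3 + 625 = 622)
-8*(q - l) = -8*(939/2 - 1*622) = -8*(939/2 - 622) = -8*(-305/2) = 1220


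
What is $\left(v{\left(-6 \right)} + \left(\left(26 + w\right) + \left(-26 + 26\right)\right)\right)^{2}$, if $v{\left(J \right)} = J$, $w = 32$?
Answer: $2704$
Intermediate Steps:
$\left(v{\left(-6 \right)} + \left(\left(26 + w\right) + \left(-26 + 26\right)\right)\right)^{2} = \left(-6 + \left(\left(26 + 32\right) + \left(-26 + 26\right)\right)\right)^{2} = \left(-6 + \left(58 + 0\right)\right)^{2} = \left(-6 + 58\right)^{2} = 52^{2} = 2704$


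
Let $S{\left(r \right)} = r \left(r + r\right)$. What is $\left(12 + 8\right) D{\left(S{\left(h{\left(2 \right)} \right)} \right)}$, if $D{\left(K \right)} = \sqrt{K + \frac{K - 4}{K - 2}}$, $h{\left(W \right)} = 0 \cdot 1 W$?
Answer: $20 \sqrt{2} \approx 28.284$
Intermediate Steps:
$h{\left(W \right)} = 0$ ($h{\left(W \right)} = 0 W = 0$)
$S{\left(r \right)} = 2 r^{2}$ ($S{\left(r \right)} = r 2 r = 2 r^{2}$)
$D{\left(K \right)} = \sqrt{K + \frac{-4 + K}{-2 + K}}$
$\left(12 + 8\right) D{\left(S{\left(h{\left(2 \right)} \right)} \right)} = \left(12 + 8\right) \sqrt{\frac{-4 + \left(2 \cdot 0^{2}\right)^{2} - 2 \cdot 0^{2}}{-2 + 2 \cdot 0^{2}}} = 20 \sqrt{\frac{-4 + \left(2 \cdot 0\right)^{2} - 2 \cdot 0}{-2 + 2 \cdot 0}} = 20 \sqrt{\frac{-4 + 0^{2} - 0}{-2 + 0}} = 20 \sqrt{\frac{-4 + 0 + 0}{-2}} = 20 \sqrt{\left(- \frac{1}{2}\right) \left(-4\right)} = 20 \sqrt{2}$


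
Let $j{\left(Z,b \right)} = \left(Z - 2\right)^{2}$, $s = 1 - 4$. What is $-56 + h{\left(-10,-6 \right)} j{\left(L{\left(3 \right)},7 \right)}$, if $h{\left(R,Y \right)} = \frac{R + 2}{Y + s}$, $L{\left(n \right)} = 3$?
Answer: $- \frac{496}{9} \approx -55.111$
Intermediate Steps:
$s = -3$ ($s = 1 - 4 = -3$)
$j{\left(Z,b \right)} = \left(-2 + Z\right)^{2}$
$h{\left(R,Y \right)} = \frac{2 + R}{-3 + Y}$ ($h{\left(R,Y \right)} = \frac{R + 2}{Y - 3} = \frac{2 + R}{-3 + Y}$)
$-56 + h{\left(-10,-6 \right)} j{\left(L{\left(3 \right)},7 \right)} = -56 + \frac{2 - 10}{-3 - 6} \left(-2 + 3\right)^{2} = -56 + \frac{1}{-9} \left(-8\right) 1^{2} = -56 + \left(- \frac{1}{9}\right) \left(-8\right) 1 = -56 + \frac{8}{9} \cdot 1 = -56 + \frac{8}{9} = - \frac{496}{9}$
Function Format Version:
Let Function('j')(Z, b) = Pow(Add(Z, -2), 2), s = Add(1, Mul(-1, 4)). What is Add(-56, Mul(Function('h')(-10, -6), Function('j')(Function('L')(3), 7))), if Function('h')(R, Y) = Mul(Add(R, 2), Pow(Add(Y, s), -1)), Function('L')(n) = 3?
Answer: Rational(-496, 9) ≈ -55.111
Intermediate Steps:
s = -3 (s = Add(1, -4) = -3)
Function('j')(Z, b) = Pow(Add(-2, Z), 2)
Function('h')(R, Y) = Mul(Pow(Add(-3, Y), -1), Add(2, R)) (Function('h')(R, Y) = Mul(Add(R, 2), Pow(Add(Y, -3), -1)) = Mul(Add(2, R), Pow(Add(-3, Y), -1)) = Mul(Pow(Add(-3, Y), -1), Add(2, R)))
Add(-56, Mul(Function('h')(-10, -6), Function('j')(Function('L')(3), 7))) = Add(-56, Mul(Mul(Pow(Add(-3, -6), -1), Add(2, -10)), Pow(Add(-2, 3), 2))) = Add(-56, Mul(Mul(Pow(-9, -1), -8), Pow(1, 2))) = Add(-56, Mul(Mul(Rational(-1, 9), -8), 1)) = Add(-56, Mul(Rational(8, 9), 1)) = Add(-56, Rational(8, 9)) = Rational(-496, 9)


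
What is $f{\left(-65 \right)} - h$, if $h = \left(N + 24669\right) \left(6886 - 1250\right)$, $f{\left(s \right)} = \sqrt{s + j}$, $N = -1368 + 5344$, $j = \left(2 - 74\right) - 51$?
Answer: $-161443220 + 2 i \sqrt{47} \approx -1.6144 \cdot 10^{8} + 13.711 i$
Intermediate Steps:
$j = -123$ ($j = -72 - 51 = -123$)
$N = 3976$
$f{\left(s \right)} = \sqrt{-123 + s}$ ($f{\left(s \right)} = \sqrt{s - 123} = \sqrt{-123 + s}$)
$h = 161443220$ ($h = \left(3976 + 24669\right) \left(6886 - 1250\right) = 28645 \cdot 5636 = 161443220$)
$f{\left(-65 \right)} - h = \sqrt{-123 - 65} - 161443220 = \sqrt{-188} - 161443220 = 2 i \sqrt{47} - 161443220 = -161443220 + 2 i \sqrt{47}$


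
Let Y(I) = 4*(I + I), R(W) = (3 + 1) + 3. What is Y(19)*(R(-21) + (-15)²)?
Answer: 35264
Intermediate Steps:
R(W) = 7 (R(W) = 4 + 3 = 7)
Y(I) = 8*I (Y(I) = 4*(2*I) = 8*I)
Y(19)*(R(-21) + (-15)²) = (8*19)*(7 + (-15)²) = 152*(7 + 225) = 152*232 = 35264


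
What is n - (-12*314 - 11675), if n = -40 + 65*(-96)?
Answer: 9163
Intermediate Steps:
n = -6280 (n = -40 - 6240 = -6280)
n - (-12*314 - 11675) = -6280 - (-12*314 - 11675) = -6280 - (-3768 - 11675) = -6280 - 1*(-15443) = -6280 + 15443 = 9163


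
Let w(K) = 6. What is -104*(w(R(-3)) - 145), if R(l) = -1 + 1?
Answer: 14456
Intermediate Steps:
R(l) = 0
-104*(w(R(-3)) - 145) = -104*(6 - 145) = -104*(-139) = 14456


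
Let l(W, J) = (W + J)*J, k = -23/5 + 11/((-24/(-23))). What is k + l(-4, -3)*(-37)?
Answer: -92527/120 ≈ -771.06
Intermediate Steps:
k = 713/120 (k = -23*⅕ + 11/((-24*(-1/23))) = -23/5 + 11/(24/23) = -23/5 + 11*(23/24) = -23/5 + 253/24 = 713/120 ≈ 5.9417)
l(W, J) = J*(J + W) (l(W, J) = (J + W)*J = J*(J + W))
k + l(-4, -3)*(-37) = 713/120 - 3*(-3 - 4)*(-37) = 713/120 - 3*(-7)*(-37) = 713/120 + 21*(-37) = 713/120 - 777 = -92527/120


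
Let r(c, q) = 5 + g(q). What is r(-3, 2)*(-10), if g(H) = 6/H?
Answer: -80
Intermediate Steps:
r(c, q) = 5 + 6/q
r(-3, 2)*(-10) = (5 + 6/2)*(-10) = (5 + 6*(1/2))*(-10) = (5 + 3)*(-10) = 8*(-10) = -80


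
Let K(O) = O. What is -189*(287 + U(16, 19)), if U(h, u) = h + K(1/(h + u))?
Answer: -286362/5 ≈ -57272.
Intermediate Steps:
U(h, u) = h + 1/(h + u)
-189*(287 + U(16, 19)) = -189*(287 + (1 + 16*(16 + 19))/(16 + 19)) = -189*(287 + (1 + 16*35)/35) = -189*(287 + (1 + 560)/35) = -189*(287 + (1/35)*561) = -189*(287 + 561/35) = -189*10606/35 = -286362/5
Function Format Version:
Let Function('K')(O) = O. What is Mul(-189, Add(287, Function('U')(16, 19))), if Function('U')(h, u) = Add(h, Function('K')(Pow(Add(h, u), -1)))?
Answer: Rational(-286362, 5) ≈ -57272.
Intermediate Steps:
Function('U')(h, u) = Add(h, Pow(Add(h, u), -1))
Mul(-189, Add(287, Function('U')(16, 19))) = Mul(-189, Add(287, Mul(Pow(Add(16, 19), -1), Add(1, Mul(16, Add(16, 19)))))) = Mul(-189, Add(287, Mul(Pow(35, -1), Add(1, Mul(16, 35))))) = Mul(-189, Add(287, Mul(Rational(1, 35), Add(1, 560)))) = Mul(-189, Add(287, Mul(Rational(1, 35), 561))) = Mul(-189, Add(287, Rational(561, 35))) = Mul(-189, Rational(10606, 35)) = Rational(-286362, 5)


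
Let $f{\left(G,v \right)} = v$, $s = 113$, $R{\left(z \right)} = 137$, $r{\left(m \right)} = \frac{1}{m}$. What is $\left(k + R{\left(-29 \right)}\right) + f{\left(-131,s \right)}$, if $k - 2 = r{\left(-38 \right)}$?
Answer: $\frac{9575}{38} \approx 251.97$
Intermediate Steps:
$k = \frac{75}{38}$ ($k = 2 + \frac{1}{-38} = 2 - \frac{1}{38} = \frac{75}{38} \approx 1.9737$)
$\left(k + R{\left(-29 \right)}\right) + f{\left(-131,s \right)} = \left(\frac{75}{38} + 137\right) + 113 = \frac{5281}{38} + 113 = \frac{9575}{38}$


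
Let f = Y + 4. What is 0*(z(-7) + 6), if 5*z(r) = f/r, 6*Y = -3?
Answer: 0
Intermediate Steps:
Y = -1/2 (Y = (1/6)*(-3) = -1/2 ≈ -0.50000)
f = 7/2 (f = -1/2 + 4 = 7/2 ≈ 3.5000)
z(r) = 7/(10*r) (z(r) = (7/(2*r))/5 = 7/(10*r))
0*(z(-7) + 6) = 0*((7/10)/(-7) + 6) = 0*((7/10)*(-1/7) + 6) = 0*(-1/10 + 6) = 0*(59/10) = 0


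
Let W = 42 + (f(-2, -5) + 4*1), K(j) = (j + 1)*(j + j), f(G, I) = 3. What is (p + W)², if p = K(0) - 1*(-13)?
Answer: 3844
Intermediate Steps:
K(j) = 2*j*(1 + j) (K(j) = (1 + j)*(2*j) = 2*j*(1 + j))
W = 49 (W = 42 + (3 + 4*1) = 42 + (3 + 4) = 42 + 7 = 49)
p = 13 (p = 2*0*(1 + 0) - 1*(-13) = 2*0*1 + 13 = 0 + 13 = 13)
(p + W)² = (13 + 49)² = 62² = 3844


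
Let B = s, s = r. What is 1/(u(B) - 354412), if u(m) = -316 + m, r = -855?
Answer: -1/355583 ≈ -2.8123e-6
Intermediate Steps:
s = -855
B = -855
1/(u(B) - 354412) = 1/((-316 - 855) - 354412) = 1/(-1171 - 354412) = 1/(-355583) = -1/355583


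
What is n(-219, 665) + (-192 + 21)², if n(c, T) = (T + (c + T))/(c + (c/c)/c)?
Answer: 1402213533/47962 ≈ 29236.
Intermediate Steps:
n(c, T) = (c + 2*T)/(c + 1/c) (n(c, T) = (T + (T + c))/(c + 1/c) = (c + 2*T)/(c + 1/c))
n(-219, 665) + (-192 + 21)² = -219*(-219 + 2*665)/(1 + (-219)²) + (-192 + 21)² = -219*(-219 + 1330)/(1 + 47961) + (-171)² = -219*1111/47962 + 29241 = -219*1/47962*1111 + 29241 = -243309/47962 + 29241 = 1402213533/47962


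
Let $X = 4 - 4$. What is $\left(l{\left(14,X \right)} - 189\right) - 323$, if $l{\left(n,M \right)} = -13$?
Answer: $-525$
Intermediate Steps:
$X = 0$
$\left(l{\left(14,X \right)} - 189\right) - 323 = \left(-13 - 189\right) - 323 = -202 - 323 = -525$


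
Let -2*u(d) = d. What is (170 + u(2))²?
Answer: 28561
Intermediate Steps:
u(d) = -d/2
(170 + u(2))² = (170 - ½*2)² = (170 - 1)² = 169² = 28561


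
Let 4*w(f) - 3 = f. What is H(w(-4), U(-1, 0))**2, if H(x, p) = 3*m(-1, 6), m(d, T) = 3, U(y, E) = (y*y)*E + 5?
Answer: 81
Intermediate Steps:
U(y, E) = 5 + E*y**2 (U(y, E) = y**2*E + 5 = E*y**2 + 5 = 5 + E*y**2)
w(f) = 3/4 + f/4
H(x, p) = 9 (H(x, p) = 3*3 = 9)
H(w(-4), U(-1, 0))**2 = 9**2 = 81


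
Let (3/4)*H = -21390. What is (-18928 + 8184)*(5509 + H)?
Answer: 247230184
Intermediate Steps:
H = -28520 (H = (4/3)*(-21390) = -28520)
(-18928 + 8184)*(5509 + H) = (-18928 + 8184)*(5509 - 28520) = -10744*(-23011) = 247230184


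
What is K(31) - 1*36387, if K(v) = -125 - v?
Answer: -36543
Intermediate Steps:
K(31) - 1*36387 = (-125 - 1*31) - 1*36387 = (-125 - 31) - 36387 = -156 - 36387 = -36543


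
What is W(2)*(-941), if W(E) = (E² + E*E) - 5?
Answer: -2823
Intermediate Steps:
W(E) = -5 + 2*E² (W(E) = (E² + E²) - 5 = 2*E² - 5 = -5 + 2*E²)
W(2)*(-941) = (-5 + 2*2²)*(-941) = (-5 + 2*4)*(-941) = (-5 + 8)*(-941) = 3*(-941) = -2823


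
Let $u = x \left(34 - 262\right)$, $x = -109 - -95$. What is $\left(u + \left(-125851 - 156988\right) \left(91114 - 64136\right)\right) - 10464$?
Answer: $-7630437814$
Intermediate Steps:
$x = -14$ ($x = -109 + 95 = -14$)
$u = 3192$ ($u = - 14 \left(34 - 262\right) = \left(-14\right) \left(-228\right) = 3192$)
$\left(u + \left(-125851 - 156988\right) \left(91114 - 64136\right)\right) - 10464 = \left(3192 + \left(-125851 - 156988\right) \left(91114 - 64136\right)\right) - 10464 = \left(3192 - 7630430542\right) - 10464 = -7630427350 - 10464 = -7630437814$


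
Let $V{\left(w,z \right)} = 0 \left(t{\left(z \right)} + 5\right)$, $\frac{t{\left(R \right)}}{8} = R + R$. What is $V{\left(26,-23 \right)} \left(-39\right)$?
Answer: $0$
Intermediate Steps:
$t{\left(R \right)} = 16 R$ ($t{\left(R \right)} = 8 \left(R + R\right) = 8 \cdot 2 R = 16 R$)
$V{\left(w,z \right)} = 0$ ($V{\left(w,z \right)} = 0 \left(16 z + 5\right) = 0 \left(5 + 16 z\right) = 0$)
$V{\left(26,-23 \right)} \left(-39\right) = 0 \left(-39\right) = 0$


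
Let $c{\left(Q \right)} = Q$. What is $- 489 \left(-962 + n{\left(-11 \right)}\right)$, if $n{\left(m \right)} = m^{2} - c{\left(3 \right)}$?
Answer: $412716$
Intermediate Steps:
$n{\left(m \right)} = -3 + m^{2}$ ($n{\left(m \right)} = m^{2} - 3 = -3 + m^{2}$)
$- 489 \left(-962 + n{\left(-11 \right)}\right) = - 489 \left(-962 - \left(3 - \left(-11\right)^{2}\right)\right) = - 489 \left(-962 + \left(-3 + 121\right)\right) = - 489 \left(-962 + 118\right) = \left(-489\right) \left(-844\right) = 412716$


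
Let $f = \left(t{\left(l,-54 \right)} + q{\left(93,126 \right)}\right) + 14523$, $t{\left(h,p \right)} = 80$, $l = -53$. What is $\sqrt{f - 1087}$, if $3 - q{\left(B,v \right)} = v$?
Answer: $\sqrt{13393} \approx 115.73$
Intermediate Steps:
$q{\left(B,v \right)} = 3 - v$
$f = 14480$ ($f = \left(80 + \left(3 - 126\right)\right) + 14523 = \left(80 - 123\right) + 14523 = -43 + 14523 = 14480$)
$\sqrt{f - 1087} = \sqrt{14480 - 1087} = \sqrt{13393}$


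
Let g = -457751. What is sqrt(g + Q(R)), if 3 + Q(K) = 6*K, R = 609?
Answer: 10*I*sqrt(4541) ≈ 673.87*I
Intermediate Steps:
Q(K) = -3 + 6*K
sqrt(g + Q(R)) = sqrt(-457751 + (-3 + 6*609)) = sqrt(-457751 + (-3 + 3654)) = sqrt(-457751 + 3651) = sqrt(-454100) = 10*I*sqrt(4541)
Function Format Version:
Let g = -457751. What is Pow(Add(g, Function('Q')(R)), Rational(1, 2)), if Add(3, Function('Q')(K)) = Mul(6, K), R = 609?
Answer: Mul(10, I, Pow(4541, Rational(1, 2))) ≈ Mul(673.87, I)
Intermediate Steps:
Function('Q')(K) = Add(-3, Mul(6, K))
Pow(Add(g, Function('Q')(R)), Rational(1, 2)) = Pow(Add(-457751, Add(-3, Mul(6, 609))), Rational(1, 2)) = Pow(Add(-457751, Add(-3, 3654)), Rational(1, 2)) = Pow(Add(-457751, 3651), Rational(1, 2)) = Pow(-454100, Rational(1, 2)) = Mul(10, I, Pow(4541, Rational(1, 2)))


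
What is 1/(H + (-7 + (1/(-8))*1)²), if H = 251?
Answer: 64/19313 ≈ 0.0033138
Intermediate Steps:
1/(H + (-7 + (1/(-8))*1)²) = 1/(251 + (-7 + (1/(-8))*1)²) = 1/(251 + (-7 + (1*(-⅛))*1)²) = 1/(251 + (-7 - ⅛*1)²) = 1/(251 + (-7 - ⅛)²) = 1/(251 + (-57/8)²) = 1/(251 + 3249/64) = 1/(19313/64) = 64/19313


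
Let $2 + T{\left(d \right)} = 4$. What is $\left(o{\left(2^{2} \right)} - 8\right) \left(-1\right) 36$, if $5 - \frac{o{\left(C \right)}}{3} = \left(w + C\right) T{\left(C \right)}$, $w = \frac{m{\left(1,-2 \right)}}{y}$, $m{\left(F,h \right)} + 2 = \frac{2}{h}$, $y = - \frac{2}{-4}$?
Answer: $-684$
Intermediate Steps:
$T{\left(d \right)} = 2$ ($T{\left(d \right)} = -2 + 4 = 2$)
$y = \frac{1}{2}$ ($y = \left(-2\right) \left(- \frac{1}{4}\right) = \frac{1}{2} \approx 0.5$)
$m{\left(F,h \right)} = -2 + \frac{2}{h}$
$w = -6$ ($w = \left(-2 + \frac{2}{-2}\right) \frac{1}{\frac{1}{2}} = \left(-2 + 2 \left(- \frac{1}{2}\right)\right) 2 = \left(-2 - 1\right) 2 = \left(-3\right) 2 = -6$)
$o{\left(C \right)} = 51 - 6 C$ ($o{\left(C \right)} = 15 - 3 \left(-6 + C\right) 2 = 15 - 3 \left(-12 + 2 C\right) = 15 - \left(-36 + 6 C\right) = 51 - 6 C$)
$\left(o{\left(2^{2} \right)} - 8\right) \left(-1\right) 36 = \left(\left(51 - 6 \cdot 2^{2}\right) - 8\right) \left(-1\right) 36 = \left(\left(51 - 24\right) - 8\right) \left(-1\right) 36 = \left(27 - 8\right) \left(-1\right) 36 = 19 \left(-1\right) 36 = \left(-19\right) 36 = -684$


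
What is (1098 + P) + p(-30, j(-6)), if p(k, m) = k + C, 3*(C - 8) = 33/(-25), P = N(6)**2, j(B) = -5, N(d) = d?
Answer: 27789/25 ≈ 1111.6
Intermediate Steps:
P = 36 (P = 6**2 = 36)
C = 189/25 (C = 8 + (33/(-25))/3 = 8 + (33*(-1/25))/3 = 8 + (1/3)*(-33/25) = 8 - 11/25 = 189/25 ≈ 7.5600)
p(k, m) = 189/25 + k (p(k, m) = k + 189/25 = 189/25 + k)
(1098 + P) + p(-30, j(-6)) = (1098 + 36) + (189/25 - 30) = 1134 - 561/25 = 27789/25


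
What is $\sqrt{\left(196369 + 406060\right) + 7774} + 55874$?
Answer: $55874 + 451 \sqrt{3} \approx 56655.0$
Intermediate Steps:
$\sqrt{\left(196369 + 406060\right) + 7774} + 55874 = \sqrt{602429 + 7774} + 55874 = \sqrt{610203} + 55874 = 451 \sqrt{3} + 55874 = 55874 + 451 \sqrt{3}$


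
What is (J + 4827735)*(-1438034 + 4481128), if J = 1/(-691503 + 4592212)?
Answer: 57306296604405214904/3900709 ≈ 1.4691e+13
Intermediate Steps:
J = 1/3900709 ≈ 2.5636e-7
(J + 4827735)*(-1438034 + 4481128) = (1/3900709 + 4827735)*(-1438034 + 4481128) = (18831589364116/3900709)*3043094 = 57306296604405214904/3900709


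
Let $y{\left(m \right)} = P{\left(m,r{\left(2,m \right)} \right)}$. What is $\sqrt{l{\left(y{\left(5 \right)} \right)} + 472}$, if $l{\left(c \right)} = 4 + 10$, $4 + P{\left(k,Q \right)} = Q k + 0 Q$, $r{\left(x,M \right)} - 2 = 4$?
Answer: $9 \sqrt{6} \approx 22.045$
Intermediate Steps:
$r{\left(x,M \right)} = 6$ ($r{\left(x,M \right)} = 2 + 4 = 6$)
$P{\left(k,Q \right)} = -4 + Q k$ ($P{\left(k,Q \right)} = -4 + \left(Q k + 0 Q\right) = -4 + \left(Q k + 0\right) = -4 + Q k$)
$y{\left(m \right)} = -4 + 6 m$
$l{\left(c \right)} = 14$
$\sqrt{l{\left(y{\left(5 \right)} \right)} + 472} = \sqrt{14 + 472} = \sqrt{486} = 9 \sqrt{6}$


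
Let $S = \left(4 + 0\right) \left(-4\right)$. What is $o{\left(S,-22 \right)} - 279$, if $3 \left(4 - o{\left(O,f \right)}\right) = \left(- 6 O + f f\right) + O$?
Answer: $-463$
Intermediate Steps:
$S = -16$ ($S = 4 \left(-4\right) = -16$)
$o{\left(O,f \right)} = 4 - \frac{f^{2}}{3} + \frac{5 O}{3}$ ($o{\left(O,f \right)} = 4 - \frac{\left(- 6 O + f f\right) + O}{3} = 4 - \frac{\left(- 6 O + f^{2}\right) + O}{3} = 4 - \frac{\left(f^{2} - 6 O\right) + O}{3} = 4 - \frac{f^{2} - 5 O}{3} = 4 + \left(- \frac{f^{2}}{3} + \frac{5 O}{3}\right) = 4 - \frac{f^{2}}{3} + \frac{5 O}{3}$)
$o{\left(S,-22 \right)} - 279 = \left(4 - \frac{\left(-22\right)^{2}}{3} + \frac{5}{3} \left(-16\right)\right) - 279 = \left(4 - \frac{484}{3} - \frac{80}{3}\right) - 279 = -184 - 279 = -463$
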